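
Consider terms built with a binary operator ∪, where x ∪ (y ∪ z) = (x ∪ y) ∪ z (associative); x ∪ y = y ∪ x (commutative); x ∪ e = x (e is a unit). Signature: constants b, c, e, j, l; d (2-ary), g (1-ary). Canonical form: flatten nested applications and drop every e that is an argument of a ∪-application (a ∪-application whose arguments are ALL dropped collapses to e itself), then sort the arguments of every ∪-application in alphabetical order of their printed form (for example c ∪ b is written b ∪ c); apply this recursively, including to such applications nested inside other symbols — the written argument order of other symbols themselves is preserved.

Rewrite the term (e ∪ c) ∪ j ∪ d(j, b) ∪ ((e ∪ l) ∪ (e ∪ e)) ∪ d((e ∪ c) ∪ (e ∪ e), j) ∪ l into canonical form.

Flatten:  e ∪ c ∪ j ∪ d(j, b) ∪ e ∪ l ∪ e ∪ e ∪ d((e ∪ c) ∪ (e ∪ e), j) ∪ l
Inside:  d((e ∪ c) ∪ (e ∪ e), j)  →  d(c, j)
Unit:  drop e (×4)
Order the arguments:  c ∪ d(c, j) ∪ d(j, b) ∪ j ∪ l ∪ l

Answer: c ∪ d(c, j) ∪ d(j, b) ∪ j ∪ l ∪ l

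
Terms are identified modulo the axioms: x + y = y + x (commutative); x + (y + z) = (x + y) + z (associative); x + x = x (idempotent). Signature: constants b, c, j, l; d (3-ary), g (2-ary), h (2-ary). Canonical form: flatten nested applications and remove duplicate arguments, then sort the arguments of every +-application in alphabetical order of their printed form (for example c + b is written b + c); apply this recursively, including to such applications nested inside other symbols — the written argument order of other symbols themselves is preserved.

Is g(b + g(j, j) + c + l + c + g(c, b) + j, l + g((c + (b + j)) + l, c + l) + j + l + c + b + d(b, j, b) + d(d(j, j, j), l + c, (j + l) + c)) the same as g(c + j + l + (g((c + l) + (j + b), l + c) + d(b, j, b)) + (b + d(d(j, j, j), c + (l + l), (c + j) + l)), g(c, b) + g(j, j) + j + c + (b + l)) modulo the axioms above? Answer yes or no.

Answer: no — g(b + c + g(c, b) + g(j, j) + j + l, b + c + d(b, j, b) + d(d(j, j, j), c + l, c + j + l) + g(b + c + j + l, c + l) + j + l) vs g(b + c + d(b, j, b) + d(d(j, j, j), c + l, c + j + l) + g(b + c + j + l, c + l) + j + l, b + c + g(c, b) + g(j, j) + j + l)

Derivation:
Left:  g(b + g(j, j) + c + l + c + g(c, b) + j, l + g((c + (b + j)) + l, c + l) + j + l + c + b + d(b, j, b) + d(d(j, j, j), l + c, (j + l) + c))
  Descend into:  l + g((c + (b + j)) + l, c + l) + j + l + c + b + d(b, j, b) + d(d(j, j, j), l + c, (j + l) + c)
  Inside:  g((c + (b + j)) + l, c + l)  →  g(b + c + j + l, c + l)
  Inside:  d(d(j, j, j), l + c, (j + l) + c)  →  d(d(j, j, j), c + l, c + j + l)
  Deduplicate:  drop duplicate l
  Order the arguments:  b + c + d(b, j, b) + d(d(j, j, j), c + l, c + j + l) + g(b + c + j + l, c + l) + j + l
  Reassemble:  g(b + c + g(c, b) + g(j, j) + j + l, b + c + d(b, j, b) + d(d(j, j, j), c + l, c + j + l) + g(b + c + j + l, c + l) + j + l)
Right:  g(c + j + l + (g((c + l) + (j + b), l + c) + d(b, j, b)) + (b + d(d(j, j, j), c + (l + l), (c + j) + l)), g(c, b) + g(j, j) + j + c + (b + l))
  Focus inside:  c + j + l + (g((c + l) + (j + b), l + c) + d(b, j, b)) + (b + d(d(j, j, j), c + (l + l), (c + j) + l))
  Un-nest:  c + j + l + g((c + l) + (j + b), l + c) + d(b, j, b) + b + d(d(j, j, j), c + (l + l), (c + j) + l)
  Simplify inside:  g((c + l) + (j + b), l + c)  →  g(b + c + j + l, c + l)
  Simplify inside:  d(d(j, j, j), c + (l + l), (c + j) + l)  →  d(d(j, j, j), c + l, c + j + l)
  Sort:  b + c + d(b, j, b) + d(d(j, j, j), c + l, c + j + l) + g(b + c + j + l, c + l) + j + l
  Put back:  g(b + c + d(b, j, b) + d(d(j, j, j), c + l, c + j + l) + g(b + c + j + l, c + l) + j + l, b + c + g(c, b) + g(j, j) + j + l)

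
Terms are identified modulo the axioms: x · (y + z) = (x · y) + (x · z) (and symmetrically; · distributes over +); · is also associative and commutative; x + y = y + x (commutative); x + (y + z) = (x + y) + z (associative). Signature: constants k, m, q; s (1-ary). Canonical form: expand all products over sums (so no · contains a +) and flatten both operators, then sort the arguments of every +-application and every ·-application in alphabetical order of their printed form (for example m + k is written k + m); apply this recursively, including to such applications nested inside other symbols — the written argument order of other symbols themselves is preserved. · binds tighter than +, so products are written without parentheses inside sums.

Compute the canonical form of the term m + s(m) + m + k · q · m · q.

Flatten:  m + s(m) + m + k · m · q · q
Sort arguments:  k · m · q · q + m + m + s(m)

Answer: k · m · q · q + m + m + s(m)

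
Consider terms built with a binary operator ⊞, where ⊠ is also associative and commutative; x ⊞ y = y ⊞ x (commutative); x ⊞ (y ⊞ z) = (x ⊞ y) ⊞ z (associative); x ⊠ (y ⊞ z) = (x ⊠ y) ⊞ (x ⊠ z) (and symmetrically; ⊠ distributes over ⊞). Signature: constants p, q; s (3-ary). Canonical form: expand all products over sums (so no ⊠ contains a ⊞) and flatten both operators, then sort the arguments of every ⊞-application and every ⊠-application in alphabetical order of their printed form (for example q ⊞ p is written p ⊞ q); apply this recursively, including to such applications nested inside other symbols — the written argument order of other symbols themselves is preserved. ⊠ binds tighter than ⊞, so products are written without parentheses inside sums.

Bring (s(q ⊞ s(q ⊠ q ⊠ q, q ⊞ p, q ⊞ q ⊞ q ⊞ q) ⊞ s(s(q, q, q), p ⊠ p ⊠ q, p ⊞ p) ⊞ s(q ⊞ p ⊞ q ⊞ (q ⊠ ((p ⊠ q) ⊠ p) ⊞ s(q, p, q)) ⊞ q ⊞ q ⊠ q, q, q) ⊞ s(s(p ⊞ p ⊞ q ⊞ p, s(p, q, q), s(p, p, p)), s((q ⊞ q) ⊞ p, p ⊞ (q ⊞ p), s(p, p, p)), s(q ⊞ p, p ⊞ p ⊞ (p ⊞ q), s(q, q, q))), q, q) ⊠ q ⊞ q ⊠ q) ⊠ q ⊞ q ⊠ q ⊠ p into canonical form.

Answer: p ⊠ q ⊠ q ⊞ q ⊠ q ⊠ q ⊞ q ⊠ q ⊠ s(q ⊞ s(p ⊞ p ⊠ p ⊠ q ⊠ q ⊞ q ⊞ q ⊞ q ⊞ q ⊠ q ⊞ s(q, p, q), q, q) ⊞ s(q ⊠ q ⊠ q, p ⊞ q, q ⊞ q ⊞ q ⊞ q) ⊞ s(s(p ⊞ p ⊞ p ⊞ q, s(p, q, q), s(p, p, p)), s(p ⊞ q ⊞ q, p ⊞ p ⊞ q, s(p, p, p)), s(p ⊞ q, p ⊞ p ⊞ p ⊞ q, s(q, q, q))) ⊞ s(s(q, q, q), p ⊠ p ⊠ q, p ⊞ p), q, q)

Derivation:
Distribute:  q ⊠ q ⊠ s(q ⊞ s(p ⊞ p ⊠ p ⊠ q ⊠ q ⊞ q ⊞ q ⊞ q ⊞ q ⊠ q ⊞ s(q, p, q), q, q) ⊞ s(q ⊠ q ⊠ q, p ⊞ q, q ⊞ q ⊞ q ⊞ q) ⊞ s(s(p ⊞ p ⊞ p ⊞ q, s(p, q, q), s(p, p, p)), s(p ⊞ q ⊞ q, p ⊞ p ⊞ q, s(p, p, p)), s(p ⊞ q, p ⊞ p ⊞ p ⊞ q, s(q, q, q))) ⊞ s(s(q, q, q), p ⊠ p ⊠ q, p ⊞ p), q, q) ⊞ q ⊠ q ⊠ q ⊞ p ⊠ q ⊠ q
Sort arguments:  p ⊠ q ⊠ q ⊞ q ⊠ q ⊠ q ⊞ q ⊠ q ⊠ s(q ⊞ s(p ⊞ p ⊠ p ⊠ q ⊠ q ⊞ q ⊞ q ⊞ q ⊞ q ⊠ q ⊞ s(q, p, q), q, q) ⊞ s(q ⊠ q ⊠ q, p ⊞ q, q ⊞ q ⊞ q ⊞ q) ⊞ s(s(p ⊞ p ⊞ p ⊞ q, s(p, q, q), s(p, p, p)), s(p ⊞ q ⊞ q, p ⊞ p ⊞ q, s(p, p, p)), s(p ⊞ q, p ⊞ p ⊞ p ⊞ q, s(q, q, q))) ⊞ s(s(q, q, q), p ⊠ p ⊠ q, p ⊞ p), q, q)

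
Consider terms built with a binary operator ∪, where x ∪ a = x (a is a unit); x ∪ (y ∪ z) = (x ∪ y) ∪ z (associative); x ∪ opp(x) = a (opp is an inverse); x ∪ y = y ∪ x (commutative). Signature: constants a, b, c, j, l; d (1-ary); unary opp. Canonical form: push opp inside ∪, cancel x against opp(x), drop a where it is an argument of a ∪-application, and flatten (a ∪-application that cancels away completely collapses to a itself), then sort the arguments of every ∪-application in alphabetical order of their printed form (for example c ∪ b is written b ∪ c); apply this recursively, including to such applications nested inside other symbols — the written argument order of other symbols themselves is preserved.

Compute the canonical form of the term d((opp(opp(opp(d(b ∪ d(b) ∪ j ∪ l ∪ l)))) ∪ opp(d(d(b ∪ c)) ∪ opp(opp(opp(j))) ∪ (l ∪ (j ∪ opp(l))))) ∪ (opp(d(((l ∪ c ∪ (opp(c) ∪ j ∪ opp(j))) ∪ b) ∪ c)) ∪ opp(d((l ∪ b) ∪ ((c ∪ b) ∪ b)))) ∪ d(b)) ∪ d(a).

Answer: d(a) ∪ d(d(b) ∪ opp(d(b ∪ b ∪ b ∪ c ∪ l)) ∪ opp(d(b ∪ c ∪ l)) ∪ opp(d(b ∪ d(b) ∪ j ∪ l ∪ l)) ∪ opp(d(d(b ∪ c))))

Derivation:
Push opp inside:  distribute opp over ∪ and collapse double opp
Collect:  d(d(b) ∪ opp(d(b ∪ b ∪ b ∪ c ∪ l)) ∪ opp(d(b ∪ c ∪ l)) ∪ opp(d(b ∪ d(b) ∪ j ∪ l ∪ l)) ∪ opp(d(d(b ∪ c)))) ∪ d(a)
Sort:  d(a) ∪ d(d(b) ∪ opp(d(b ∪ b ∪ b ∪ c ∪ l)) ∪ opp(d(b ∪ c ∪ l)) ∪ opp(d(b ∪ d(b) ∪ j ∪ l ∪ l)) ∪ opp(d(d(b ∪ c))))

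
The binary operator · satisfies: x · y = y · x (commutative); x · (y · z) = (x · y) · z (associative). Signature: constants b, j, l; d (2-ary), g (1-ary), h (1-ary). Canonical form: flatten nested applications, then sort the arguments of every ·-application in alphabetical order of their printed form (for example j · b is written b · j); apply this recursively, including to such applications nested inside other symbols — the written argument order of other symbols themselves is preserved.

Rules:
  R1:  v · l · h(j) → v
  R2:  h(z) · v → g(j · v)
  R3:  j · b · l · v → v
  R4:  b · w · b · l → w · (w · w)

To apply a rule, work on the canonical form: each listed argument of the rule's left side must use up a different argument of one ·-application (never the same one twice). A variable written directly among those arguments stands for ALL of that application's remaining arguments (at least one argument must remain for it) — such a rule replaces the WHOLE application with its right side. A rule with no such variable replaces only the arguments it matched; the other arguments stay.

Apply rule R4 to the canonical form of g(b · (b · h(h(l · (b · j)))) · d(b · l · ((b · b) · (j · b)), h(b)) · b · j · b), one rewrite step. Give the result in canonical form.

Canonical form:  g(b · b · b · b · d(b · b · b · b · j · l, h(b)) · h(h(b · j · l)) · j)
Apply R4:  consuming b, b, l;  w := b · b · j
The variable takes the whole remainder — replace the entire application.
Giving:  g(b · b · b · b · d(b · b · b · b · b · b · j · j · j, h(b)) · h(h(b · j · l)) · j)

Answer: g(b · b · b · b · d(b · b · b · b · b · b · j · j · j, h(b)) · h(h(b · j · l)) · j)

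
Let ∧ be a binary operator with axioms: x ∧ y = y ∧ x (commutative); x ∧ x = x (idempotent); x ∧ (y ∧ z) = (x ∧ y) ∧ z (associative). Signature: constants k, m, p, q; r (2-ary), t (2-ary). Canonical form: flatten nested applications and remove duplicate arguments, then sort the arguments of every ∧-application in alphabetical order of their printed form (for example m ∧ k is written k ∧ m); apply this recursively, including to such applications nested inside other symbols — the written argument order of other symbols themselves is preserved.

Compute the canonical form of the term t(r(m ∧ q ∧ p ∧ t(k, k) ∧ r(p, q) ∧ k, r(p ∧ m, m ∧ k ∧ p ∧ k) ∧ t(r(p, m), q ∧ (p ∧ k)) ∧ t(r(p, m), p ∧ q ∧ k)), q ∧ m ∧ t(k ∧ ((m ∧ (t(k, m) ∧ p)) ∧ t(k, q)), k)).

Answer: t(r(k ∧ m ∧ p ∧ q ∧ r(p, q) ∧ t(k, k), r(m ∧ p, k ∧ m ∧ p) ∧ t(r(p, m), k ∧ p ∧ q)), m ∧ q ∧ t(k ∧ m ∧ p ∧ t(k, m) ∧ t(k, q), k))

Derivation:
Work inside:  r(p ∧ m, m ∧ k ∧ p ∧ k) ∧ t(r(p, m), q ∧ (p ∧ k)) ∧ t(r(p, m), p ∧ q ∧ k)
Simplify inside:  r(p ∧ m, m ∧ k ∧ p ∧ k)  →  r(m ∧ p, k ∧ m ∧ p)
Simplify inside:  t(r(p, m), q ∧ (p ∧ k))  →  t(r(p, m), k ∧ p ∧ q)
Canonicalize subterm:  t(r(p, m), p ∧ q ∧ k)  →  t(r(p, m), k ∧ p ∧ q)
Deduplicate:  drop duplicate t(r(p, m), k ∧ p ∧ q)
Sort arguments:  r(m ∧ p, k ∧ m ∧ p) ∧ t(r(p, m), k ∧ p ∧ q)
Reassemble:  t(r(k ∧ m ∧ p ∧ q ∧ r(p, q) ∧ t(k, k), r(m ∧ p, k ∧ m ∧ p) ∧ t(r(p, m), k ∧ p ∧ q)), m ∧ q ∧ t(k ∧ m ∧ p ∧ t(k, m) ∧ t(k, q), k))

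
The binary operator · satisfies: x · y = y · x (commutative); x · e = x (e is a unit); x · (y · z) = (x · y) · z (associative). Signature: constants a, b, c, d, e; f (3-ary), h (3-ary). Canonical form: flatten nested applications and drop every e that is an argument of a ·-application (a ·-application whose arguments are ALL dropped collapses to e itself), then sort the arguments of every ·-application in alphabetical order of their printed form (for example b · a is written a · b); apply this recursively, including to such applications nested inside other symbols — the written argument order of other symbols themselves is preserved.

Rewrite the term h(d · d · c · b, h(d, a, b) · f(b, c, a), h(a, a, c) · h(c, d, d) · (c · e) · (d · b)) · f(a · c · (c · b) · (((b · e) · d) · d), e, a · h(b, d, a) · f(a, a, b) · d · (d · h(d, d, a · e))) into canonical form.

Answer: f(a · b · b · c · c · d · d, e, a · d · d · f(a, a, b) · h(b, d, a) · h(d, d, a)) · h(b · c · d · d, f(b, c, a) · h(d, a, b), b · c · d · h(a, a, c) · h(c, d, d))

Derivation:
Inside:  h(d · d · c · b, h(d, a, b) · f(b, c, a), h(a, a, c) · h(c, d, d) · (c · e) · (d · b))  →  h(b · c · d · d, f(b, c, a) · h(d, a, b), b · c · d · h(a, a, c) · h(c, d, d))
Canonicalize subterm:  f(a · c · (c · b) · (((b · e) · d) · d), e, a · h(b, d, a) · f(a, a, b) · d · (d · h(d, d, a · e)))  →  f(a · b · b · c · c · d · d, e, a · d · d · f(a, a, b) · h(b, d, a) · h(d, d, a))
Order the arguments:  f(a · b · b · c · c · d · d, e, a · d · d · f(a, a, b) · h(b, d, a) · h(d, d, a)) · h(b · c · d · d, f(b, c, a) · h(d, a, b), b · c · d · h(a, a, c) · h(c, d, d))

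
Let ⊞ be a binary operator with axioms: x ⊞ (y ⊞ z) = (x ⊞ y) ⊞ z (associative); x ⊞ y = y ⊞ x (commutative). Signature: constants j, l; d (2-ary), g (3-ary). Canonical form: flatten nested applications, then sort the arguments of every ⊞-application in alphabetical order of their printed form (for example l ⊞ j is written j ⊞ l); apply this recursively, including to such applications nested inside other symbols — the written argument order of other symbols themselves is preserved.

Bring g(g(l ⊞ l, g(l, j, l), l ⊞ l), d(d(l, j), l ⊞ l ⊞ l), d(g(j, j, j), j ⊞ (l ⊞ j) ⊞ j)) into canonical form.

Answer: g(g(l ⊞ l, g(l, j, l), l ⊞ l), d(d(l, j), l ⊞ l ⊞ l), d(g(j, j, j), j ⊞ j ⊞ j ⊞ l))

Derivation:
Focus inside:  j ⊞ (l ⊞ j) ⊞ j
Flatten:  j ⊞ l ⊞ j ⊞ j
Sort:  j ⊞ j ⊞ j ⊞ l
Rebuild:  g(g(l ⊞ l, g(l, j, l), l ⊞ l), d(d(l, j), l ⊞ l ⊞ l), d(g(j, j, j), j ⊞ j ⊞ j ⊞ l))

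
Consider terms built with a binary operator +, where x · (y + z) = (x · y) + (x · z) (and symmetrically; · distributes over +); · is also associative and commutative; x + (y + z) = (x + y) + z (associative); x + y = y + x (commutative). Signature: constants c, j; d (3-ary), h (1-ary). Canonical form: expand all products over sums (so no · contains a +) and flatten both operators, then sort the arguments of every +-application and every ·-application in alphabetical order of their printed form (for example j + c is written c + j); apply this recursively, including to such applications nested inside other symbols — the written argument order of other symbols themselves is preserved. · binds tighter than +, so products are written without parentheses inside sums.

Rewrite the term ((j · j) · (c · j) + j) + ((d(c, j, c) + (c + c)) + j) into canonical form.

Answer: c + c + c · j · j · j + d(c, j, c) + j + j

Derivation:
Un-nest:  c · j · j · j + j + d(c, j, c) + c + c + j
Sort:  c + c + c · j · j · j + d(c, j, c) + j + j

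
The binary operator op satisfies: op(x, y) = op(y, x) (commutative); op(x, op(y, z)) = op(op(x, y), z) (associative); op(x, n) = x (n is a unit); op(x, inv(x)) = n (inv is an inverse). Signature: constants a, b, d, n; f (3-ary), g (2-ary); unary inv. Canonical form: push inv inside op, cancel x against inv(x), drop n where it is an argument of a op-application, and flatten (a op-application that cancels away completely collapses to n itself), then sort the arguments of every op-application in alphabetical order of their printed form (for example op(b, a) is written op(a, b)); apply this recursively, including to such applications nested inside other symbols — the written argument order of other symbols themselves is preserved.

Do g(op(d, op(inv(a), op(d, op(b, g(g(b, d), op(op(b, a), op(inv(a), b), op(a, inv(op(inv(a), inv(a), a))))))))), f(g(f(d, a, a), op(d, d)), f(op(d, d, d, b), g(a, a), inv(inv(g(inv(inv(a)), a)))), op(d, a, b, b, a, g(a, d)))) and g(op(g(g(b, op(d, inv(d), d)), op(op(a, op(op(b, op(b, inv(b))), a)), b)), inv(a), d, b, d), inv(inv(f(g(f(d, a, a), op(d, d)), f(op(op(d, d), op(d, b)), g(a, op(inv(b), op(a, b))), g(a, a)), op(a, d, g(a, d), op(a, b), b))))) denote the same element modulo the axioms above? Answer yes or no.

Left:  g(op(d, op(inv(a), op(d, op(b, g(g(b, d), op(op(b, a), op(inv(a), b), op(a, inv(op(inv(a), inv(a), a))))))))), f(g(f(d, a, a), op(d, d)), f(op(d, d, d, b), g(a, a), inv(inv(g(inv(inv(a)), a)))), op(d, a, b, b, a, g(a, d))))
  Focus inside:  op(d, op(inv(a), op(d, op(b, g(g(b, d), op(op(b, a), op(inv(a), b), op(a, inv(op(inv(a), inv(a), a)))))))))
  Push inv inside:  distribute inv over op and collapse double inv
  Combine occurrences:  op(d, d, inv(a), b, g(g(b, d), op(a, a, b, b)))
  Order the arguments:  op(b, d, d, g(g(b, d), op(a, a, b, b)), inv(a))
  Reassemble:  g(op(b, d, d, g(g(b, d), op(a, a, b, b)), inv(a)), f(g(f(d, a, a), op(d, d)), f(op(b, d, d, d), g(a, a), g(a, a)), op(a, a, b, b, d, g(a, d))))
Right:  g(op(g(g(b, op(d, inv(d), d)), op(op(a, op(op(b, op(b, inv(b))), a)), b)), inv(a), d, b, d), inv(inv(f(g(f(d, a, a), op(d, d)), f(op(op(d, d), op(d, b)), g(a, op(inv(b), op(a, b))), g(a, a)), op(a, d, g(a, d), op(a, b), b)))))
  Work inside:  op(g(g(b, op(d, inv(d), d)), op(op(a, op(op(b, op(b, inv(b))), a)), b)), inv(a), d, b, d)
  Combine occurrences:  op(g(g(b, d), op(a, a, b, b)), inv(a), d, d, b)
  Sort arguments:  op(b, d, d, g(g(b, d), op(a, a, b, b)), inv(a))
  Reassemble:  g(op(b, d, d, g(g(b, d), op(a, a, b, b)), inv(a)), f(g(f(d, a, a), op(d, d)), f(op(b, d, d, d), g(a, a), g(a, a)), op(a, a, b, b, d, g(a, d))))

Answer: yes — both canonical forms are g(op(b, d, d, g(g(b, d), op(a, a, b, b)), inv(a)), f(g(f(d, a, a), op(d, d)), f(op(b, d, d, d), g(a, a), g(a, a)), op(a, a, b, b, d, g(a, d))))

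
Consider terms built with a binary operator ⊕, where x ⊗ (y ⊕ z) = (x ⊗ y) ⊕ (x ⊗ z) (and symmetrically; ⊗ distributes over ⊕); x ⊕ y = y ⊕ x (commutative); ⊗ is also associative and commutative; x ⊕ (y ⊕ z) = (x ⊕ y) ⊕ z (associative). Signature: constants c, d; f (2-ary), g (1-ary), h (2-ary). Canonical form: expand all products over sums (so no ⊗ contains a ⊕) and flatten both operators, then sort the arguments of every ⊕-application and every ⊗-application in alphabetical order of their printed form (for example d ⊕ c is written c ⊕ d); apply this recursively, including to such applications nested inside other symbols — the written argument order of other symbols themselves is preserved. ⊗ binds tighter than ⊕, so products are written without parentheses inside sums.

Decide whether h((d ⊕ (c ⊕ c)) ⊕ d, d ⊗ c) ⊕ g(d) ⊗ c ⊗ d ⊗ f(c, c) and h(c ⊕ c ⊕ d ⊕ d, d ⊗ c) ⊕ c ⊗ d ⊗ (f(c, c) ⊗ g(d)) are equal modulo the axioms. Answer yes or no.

Left:  h((d ⊕ (c ⊕ c)) ⊕ d, d ⊗ c) ⊕ g(d) ⊗ c ⊗ d ⊗ f(c, c)
  Flatten:  h(c ⊕ c ⊕ d ⊕ d, c ⊗ d) ⊕ c ⊗ d ⊗ f(c, c) ⊗ g(d)
  Sort:  c ⊗ d ⊗ f(c, c) ⊗ g(d) ⊕ h(c ⊕ c ⊕ d ⊕ d, c ⊗ d)
Right:  h(c ⊕ c ⊕ d ⊕ d, d ⊗ c) ⊕ c ⊗ d ⊗ (f(c, c) ⊗ g(d))
  Un-nest:  h(c ⊕ c ⊕ d ⊕ d, c ⊗ d) ⊕ c ⊗ d ⊗ f(c, c) ⊗ g(d)
  Sort:  c ⊗ d ⊗ f(c, c) ⊗ g(d) ⊕ h(c ⊕ c ⊕ d ⊕ d, c ⊗ d)

Answer: yes — both canonical forms are c ⊗ d ⊗ f(c, c) ⊗ g(d) ⊕ h(c ⊕ c ⊕ d ⊕ d, c ⊗ d)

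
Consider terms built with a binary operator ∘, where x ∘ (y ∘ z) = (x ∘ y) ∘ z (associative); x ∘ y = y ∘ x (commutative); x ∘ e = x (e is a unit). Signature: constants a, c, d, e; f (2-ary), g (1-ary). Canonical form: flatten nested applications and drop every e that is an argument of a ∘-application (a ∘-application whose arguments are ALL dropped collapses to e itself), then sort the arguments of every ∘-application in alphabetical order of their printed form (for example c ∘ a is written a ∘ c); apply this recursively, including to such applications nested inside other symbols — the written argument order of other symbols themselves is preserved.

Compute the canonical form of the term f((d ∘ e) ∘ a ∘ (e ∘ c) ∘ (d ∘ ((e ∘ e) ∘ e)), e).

Descend into:  (d ∘ e) ∘ a ∘ (e ∘ c) ∘ (d ∘ ((e ∘ e) ∘ e))
Merge nested applications:  d ∘ e ∘ a ∘ e ∘ c ∘ d ∘ e ∘ e ∘ e
Units out:  drop e (×5)
Sort:  a ∘ c ∘ d ∘ d
Rebuild:  f(a ∘ c ∘ d ∘ d, e)

Answer: f(a ∘ c ∘ d ∘ d, e)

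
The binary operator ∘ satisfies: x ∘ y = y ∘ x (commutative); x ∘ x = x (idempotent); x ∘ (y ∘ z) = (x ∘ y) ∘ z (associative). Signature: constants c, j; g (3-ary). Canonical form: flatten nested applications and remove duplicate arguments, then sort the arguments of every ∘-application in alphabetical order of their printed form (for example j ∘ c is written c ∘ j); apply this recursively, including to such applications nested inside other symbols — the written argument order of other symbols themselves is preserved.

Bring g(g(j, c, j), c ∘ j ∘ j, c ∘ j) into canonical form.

Answer: g(g(j, c, j), c ∘ j, c ∘ j)

Derivation:
Work inside:  c ∘ j ∘ j
Idempotence:  drop duplicate j
Sort:  c ∘ j
Put back:  g(g(j, c, j), c ∘ j, c ∘ j)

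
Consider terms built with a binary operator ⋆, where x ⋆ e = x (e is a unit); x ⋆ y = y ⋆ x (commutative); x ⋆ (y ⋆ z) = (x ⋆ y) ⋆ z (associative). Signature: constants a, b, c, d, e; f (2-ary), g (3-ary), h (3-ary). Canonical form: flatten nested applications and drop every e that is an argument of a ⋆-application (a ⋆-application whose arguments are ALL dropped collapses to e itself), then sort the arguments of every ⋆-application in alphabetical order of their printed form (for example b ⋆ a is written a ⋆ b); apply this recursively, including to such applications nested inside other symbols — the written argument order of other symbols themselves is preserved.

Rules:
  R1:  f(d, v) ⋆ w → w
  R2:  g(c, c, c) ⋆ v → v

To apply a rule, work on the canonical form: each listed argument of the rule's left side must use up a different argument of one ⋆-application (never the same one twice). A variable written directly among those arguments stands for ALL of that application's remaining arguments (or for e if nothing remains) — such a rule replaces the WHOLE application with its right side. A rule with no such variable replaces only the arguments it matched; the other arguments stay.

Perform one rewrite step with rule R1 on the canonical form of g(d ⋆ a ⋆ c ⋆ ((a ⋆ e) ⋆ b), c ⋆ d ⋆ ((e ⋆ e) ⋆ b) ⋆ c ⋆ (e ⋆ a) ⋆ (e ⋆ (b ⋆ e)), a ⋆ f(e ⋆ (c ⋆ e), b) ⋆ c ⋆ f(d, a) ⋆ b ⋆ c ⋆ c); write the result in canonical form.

Answer: g(a ⋆ a ⋆ b ⋆ c ⋆ d, a ⋆ b ⋆ b ⋆ c ⋆ c ⋆ d, a ⋆ b ⋆ c ⋆ c ⋆ c ⋆ f(c, b))

Derivation:
Canonical form:  g(a ⋆ a ⋆ b ⋆ c ⋆ d, a ⋆ b ⋆ b ⋆ c ⋆ c ⋆ d, a ⋆ b ⋆ c ⋆ c ⋆ c ⋆ f(c, b) ⋆ f(d, a))
Apply R1:  consuming f(d, a);  v := a, w := a ⋆ b ⋆ c ⋆ c ⋆ c ⋆ f(c, b)
Every leftover argument binds to the variable; the entire application is replaced.
Giving:  g(a ⋆ a ⋆ b ⋆ c ⋆ d, a ⋆ b ⋆ b ⋆ c ⋆ c ⋆ d, a ⋆ b ⋆ c ⋆ c ⋆ c ⋆ f(c, b))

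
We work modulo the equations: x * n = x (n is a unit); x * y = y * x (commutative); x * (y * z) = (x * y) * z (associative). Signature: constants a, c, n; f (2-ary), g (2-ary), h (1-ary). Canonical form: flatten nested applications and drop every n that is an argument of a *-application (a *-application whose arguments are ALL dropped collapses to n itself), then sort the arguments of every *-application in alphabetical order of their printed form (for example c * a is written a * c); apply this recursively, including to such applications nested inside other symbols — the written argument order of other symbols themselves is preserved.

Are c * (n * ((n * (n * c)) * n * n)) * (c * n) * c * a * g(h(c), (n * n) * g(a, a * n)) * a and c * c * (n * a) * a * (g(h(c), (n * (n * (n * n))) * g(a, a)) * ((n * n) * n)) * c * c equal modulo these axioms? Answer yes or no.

Answer: yes — both canonical forms are a * a * c * c * c * c * g(h(c), g(a, a))

Derivation:
Left:  c * (n * ((n * (n * c)) * n * n)) * (c * n) * c * a * g(h(c), (n * n) * g(a, a * n)) * a
  Un-nest:  c * n * n * n * c * n * n * c * n * c * a * g(h(c), (n * n) * g(a, a * n)) * a
  Canonicalize subterm:  g(h(c), (n * n) * g(a, a * n))  →  g(h(c), g(a, a))
  Unit:  drop n (×6)
  Sort:  a * a * c * c * c * c * g(h(c), g(a, a))
Right:  c * c * (n * a) * a * (g(h(c), (n * (n * (n * n))) * g(a, a)) * ((n * n) * n)) * c * c
  Flatten:  c * c * n * a * a * g(h(c), (n * (n * (n * n))) * g(a, a)) * n * n * n * c * c
  Inside:  g(h(c), (n * (n * (n * n))) * g(a, a))  →  g(h(c), g(a, a))
  Unit:  drop n (×4)
  Sort:  a * a * c * c * c * c * g(h(c), g(a, a))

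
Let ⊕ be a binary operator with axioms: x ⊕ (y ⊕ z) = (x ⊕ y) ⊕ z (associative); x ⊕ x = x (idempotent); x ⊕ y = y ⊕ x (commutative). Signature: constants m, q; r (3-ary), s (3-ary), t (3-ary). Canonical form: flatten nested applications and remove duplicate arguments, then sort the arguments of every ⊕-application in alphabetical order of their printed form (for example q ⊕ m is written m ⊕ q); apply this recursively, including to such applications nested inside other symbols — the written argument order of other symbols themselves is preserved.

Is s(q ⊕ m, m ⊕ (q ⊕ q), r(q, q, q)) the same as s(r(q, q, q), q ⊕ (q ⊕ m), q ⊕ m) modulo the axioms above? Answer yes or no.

Answer: no — s(m ⊕ q, m ⊕ q, r(q, q, q)) vs s(r(q, q, q), m ⊕ q, m ⊕ q)

Derivation:
Left:  s(q ⊕ m, m ⊕ (q ⊕ q), r(q, q, q))
  Descend into:  m ⊕ (q ⊕ q)
  Flatten:  m ⊕ q ⊕ q
  Idempotence:  drop duplicate q
  Order the arguments:  m ⊕ q
  Reassemble:  s(m ⊕ q, m ⊕ q, r(q, q, q))
Right:  s(r(q, q, q), q ⊕ (q ⊕ m), q ⊕ m)
  Work inside:  q ⊕ (q ⊕ m)
  Un-nest:  q ⊕ q ⊕ m
  Drop duplicates:  drop duplicate q
  Order the arguments:  m ⊕ q
  Put back:  s(r(q, q, q), m ⊕ q, m ⊕ q)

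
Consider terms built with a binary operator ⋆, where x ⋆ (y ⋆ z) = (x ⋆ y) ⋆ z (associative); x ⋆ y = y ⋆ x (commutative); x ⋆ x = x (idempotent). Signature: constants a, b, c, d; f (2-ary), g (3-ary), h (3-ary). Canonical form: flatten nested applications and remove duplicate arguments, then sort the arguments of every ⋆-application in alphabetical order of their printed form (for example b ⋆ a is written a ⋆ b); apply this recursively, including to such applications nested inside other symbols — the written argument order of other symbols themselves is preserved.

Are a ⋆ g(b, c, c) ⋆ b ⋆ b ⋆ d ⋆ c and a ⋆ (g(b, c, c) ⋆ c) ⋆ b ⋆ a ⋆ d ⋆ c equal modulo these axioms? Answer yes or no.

Answer: yes — both canonical forms are a ⋆ b ⋆ c ⋆ d ⋆ g(b, c, c)

Derivation:
Left:  a ⋆ g(b, c, c) ⋆ b ⋆ b ⋆ d ⋆ c
  Deduplicate:  drop duplicate b
  Sort:  a ⋆ b ⋆ c ⋆ d ⋆ g(b, c, c)
Right:  a ⋆ (g(b, c, c) ⋆ c) ⋆ b ⋆ a ⋆ d ⋆ c
  Merge nested applications:  a ⋆ g(b, c, c) ⋆ c ⋆ b ⋆ a ⋆ d ⋆ c
  Drop duplicates:  drop duplicate a, c
  Sort:  a ⋆ b ⋆ c ⋆ d ⋆ g(b, c, c)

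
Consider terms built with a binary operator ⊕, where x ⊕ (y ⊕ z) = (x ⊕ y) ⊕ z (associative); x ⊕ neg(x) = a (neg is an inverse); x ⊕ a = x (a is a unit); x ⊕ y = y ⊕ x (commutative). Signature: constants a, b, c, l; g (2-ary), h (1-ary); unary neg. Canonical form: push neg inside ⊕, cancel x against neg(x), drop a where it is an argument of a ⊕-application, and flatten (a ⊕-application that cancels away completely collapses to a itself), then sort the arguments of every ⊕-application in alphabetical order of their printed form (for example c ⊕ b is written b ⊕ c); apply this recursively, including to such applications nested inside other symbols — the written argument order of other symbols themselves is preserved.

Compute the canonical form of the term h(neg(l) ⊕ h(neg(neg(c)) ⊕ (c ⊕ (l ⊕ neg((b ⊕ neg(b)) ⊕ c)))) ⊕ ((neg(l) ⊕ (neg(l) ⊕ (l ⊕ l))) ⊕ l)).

Answer: h(h(c ⊕ l))

Derivation:
Descend into:  neg(l) ⊕ h(neg(neg(c)) ⊕ (c ⊕ (l ⊕ neg((b ⊕ neg(b)) ⊕ c)))) ⊕ ((neg(l) ⊕ (neg(l) ⊕ (l ⊕ l))) ⊕ l)
Push neg inside:  distribute neg over ⊕ and collapse double neg
Inverses cancel:  l cancels
Collect terms:  h(c ⊕ l)
Put back:  h(h(c ⊕ l))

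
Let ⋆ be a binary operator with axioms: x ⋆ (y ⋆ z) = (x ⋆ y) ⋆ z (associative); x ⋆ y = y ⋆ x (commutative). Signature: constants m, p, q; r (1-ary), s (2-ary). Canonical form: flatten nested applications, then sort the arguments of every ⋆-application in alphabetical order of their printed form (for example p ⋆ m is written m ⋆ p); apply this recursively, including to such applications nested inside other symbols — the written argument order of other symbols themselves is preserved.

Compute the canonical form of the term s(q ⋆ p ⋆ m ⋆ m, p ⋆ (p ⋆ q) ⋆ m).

Answer: s(m ⋆ m ⋆ p ⋆ q, m ⋆ p ⋆ p ⋆ q)

Derivation:
Work inside:  p ⋆ (p ⋆ q) ⋆ m
Flatten:  p ⋆ p ⋆ q ⋆ m
Sort arguments:  m ⋆ p ⋆ p ⋆ q
Reassemble:  s(m ⋆ m ⋆ p ⋆ q, m ⋆ p ⋆ p ⋆ q)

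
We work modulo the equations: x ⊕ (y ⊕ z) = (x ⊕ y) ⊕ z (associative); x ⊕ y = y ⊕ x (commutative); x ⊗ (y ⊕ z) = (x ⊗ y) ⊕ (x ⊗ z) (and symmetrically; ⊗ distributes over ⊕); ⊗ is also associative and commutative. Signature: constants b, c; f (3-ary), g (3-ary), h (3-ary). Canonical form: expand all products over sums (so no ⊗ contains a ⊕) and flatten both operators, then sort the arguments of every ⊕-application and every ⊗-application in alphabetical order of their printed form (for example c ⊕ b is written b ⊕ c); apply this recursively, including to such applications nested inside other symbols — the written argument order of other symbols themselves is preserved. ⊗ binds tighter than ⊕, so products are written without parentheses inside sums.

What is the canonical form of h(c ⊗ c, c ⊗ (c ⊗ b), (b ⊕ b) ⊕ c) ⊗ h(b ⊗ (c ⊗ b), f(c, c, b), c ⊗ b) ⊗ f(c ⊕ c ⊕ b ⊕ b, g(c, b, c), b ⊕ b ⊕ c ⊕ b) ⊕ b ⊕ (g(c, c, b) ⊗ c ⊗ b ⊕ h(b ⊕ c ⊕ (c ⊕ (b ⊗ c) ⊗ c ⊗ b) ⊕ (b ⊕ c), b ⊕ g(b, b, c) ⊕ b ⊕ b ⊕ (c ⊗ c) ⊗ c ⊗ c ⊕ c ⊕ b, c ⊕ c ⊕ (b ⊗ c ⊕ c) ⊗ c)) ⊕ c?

Distribute:  f(b ⊕ b ⊕ c ⊕ c, g(c, b, c), b ⊕ b ⊕ b ⊕ c) ⊗ h(b ⊗ b ⊗ c, f(c, c, b), b ⊗ c) ⊗ h(c ⊗ c, b ⊗ c ⊗ c, b ⊕ b ⊕ c) ⊕ b ⊕ b ⊗ c ⊗ g(c, c, b) ⊕ h(b ⊕ b ⊕ b ⊗ b ⊗ c ⊗ c ⊕ c ⊕ c ⊕ c, b ⊕ b ⊕ b ⊕ b ⊕ c ⊕ c ⊗ c ⊗ c ⊗ c ⊕ g(b, b, c), b ⊗ c ⊗ c ⊕ c ⊕ c ⊕ c ⊗ c) ⊕ c
Order the arguments:  b ⊕ b ⊗ c ⊗ g(c, c, b) ⊕ c ⊕ f(b ⊕ b ⊕ c ⊕ c, g(c, b, c), b ⊕ b ⊕ b ⊕ c) ⊗ h(b ⊗ b ⊗ c, f(c, c, b), b ⊗ c) ⊗ h(c ⊗ c, b ⊗ c ⊗ c, b ⊕ b ⊕ c) ⊕ h(b ⊕ b ⊕ b ⊗ b ⊗ c ⊗ c ⊕ c ⊕ c ⊕ c, b ⊕ b ⊕ b ⊕ b ⊕ c ⊕ c ⊗ c ⊗ c ⊗ c ⊕ g(b, b, c), b ⊗ c ⊗ c ⊕ c ⊕ c ⊕ c ⊗ c)

Answer: b ⊕ b ⊗ c ⊗ g(c, c, b) ⊕ c ⊕ f(b ⊕ b ⊕ c ⊕ c, g(c, b, c), b ⊕ b ⊕ b ⊕ c) ⊗ h(b ⊗ b ⊗ c, f(c, c, b), b ⊗ c) ⊗ h(c ⊗ c, b ⊗ c ⊗ c, b ⊕ b ⊕ c) ⊕ h(b ⊕ b ⊕ b ⊗ b ⊗ c ⊗ c ⊕ c ⊕ c ⊕ c, b ⊕ b ⊕ b ⊕ b ⊕ c ⊕ c ⊗ c ⊗ c ⊗ c ⊕ g(b, b, c), b ⊗ c ⊗ c ⊕ c ⊕ c ⊕ c ⊗ c)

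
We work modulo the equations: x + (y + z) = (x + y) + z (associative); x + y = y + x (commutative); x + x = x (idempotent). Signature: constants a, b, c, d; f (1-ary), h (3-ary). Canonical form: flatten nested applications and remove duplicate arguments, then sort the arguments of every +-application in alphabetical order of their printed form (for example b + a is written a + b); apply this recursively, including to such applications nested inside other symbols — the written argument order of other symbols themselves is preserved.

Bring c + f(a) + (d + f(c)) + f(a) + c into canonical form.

Merge nested applications:  c + f(a) + d + f(c) + f(a) + c
Deduplicate:  drop duplicate f(a), c
Sort:  c + d + f(a) + f(c)

Answer: c + d + f(a) + f(c)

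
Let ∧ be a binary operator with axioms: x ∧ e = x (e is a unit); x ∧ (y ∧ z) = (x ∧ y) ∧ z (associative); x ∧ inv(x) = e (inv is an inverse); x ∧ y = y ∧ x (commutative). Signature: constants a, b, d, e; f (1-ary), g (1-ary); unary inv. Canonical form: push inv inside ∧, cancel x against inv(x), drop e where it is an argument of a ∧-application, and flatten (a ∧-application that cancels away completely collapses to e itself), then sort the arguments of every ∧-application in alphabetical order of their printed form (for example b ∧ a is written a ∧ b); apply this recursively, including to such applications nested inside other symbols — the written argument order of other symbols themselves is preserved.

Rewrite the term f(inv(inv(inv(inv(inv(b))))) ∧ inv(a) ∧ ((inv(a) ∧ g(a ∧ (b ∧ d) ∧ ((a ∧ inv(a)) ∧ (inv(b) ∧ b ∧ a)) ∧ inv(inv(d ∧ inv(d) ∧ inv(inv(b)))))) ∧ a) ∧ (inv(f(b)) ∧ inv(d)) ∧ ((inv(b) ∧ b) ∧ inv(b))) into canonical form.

Answer: f(g(a ∧ a ∧ b ∧ b ∧ d) ∧ inv(a) ∧ inv(b) ∧ inv(b) ∧ inv(d) ∧ inv(f(b)))

Derivation:
Descend into:  inv(inv(inv(inv(inv(b))))) ∧ inv(a) ∧ ((inv(a) ∧ g(a ∧ (b ∧ d) ∧ ((a ∧ inv(a)) ∧ (inv(b) ∧ b ∧ a)) ∧ inv(inv(d ∧ inv(d) ∧ inv(inv(b)))))) ∧ a) ∧ (inv(f(b)) ∧ inv(d)) ∧ ((inv(b) ∧ b) ∧ inv(b))
Push inv inside:  distribute inv over ∧ and collapse double inv
Combine occurrences:  inv(b) ∧ inv(b) ∧ inv(a) ∧ g(a ∧ a ∧ b ∧ b ∧ d) ∧ inv(f(b)) ∧ inv(d)
Order the arguments:  g(a ∧ a ∧ b ∧ b ∧ d) ∧ inv(a) ∧ inv(b) ∧ inv(b) ∧ inv(d) ∧ inv(f(b))
Reassemble:  f(g(a ∧ a ∧ b ∧ b ∧ d) ∧ inv(a) ∧ inv(b) ∧ inv(b) ∧ inv(d) ∧ inv(f(b)))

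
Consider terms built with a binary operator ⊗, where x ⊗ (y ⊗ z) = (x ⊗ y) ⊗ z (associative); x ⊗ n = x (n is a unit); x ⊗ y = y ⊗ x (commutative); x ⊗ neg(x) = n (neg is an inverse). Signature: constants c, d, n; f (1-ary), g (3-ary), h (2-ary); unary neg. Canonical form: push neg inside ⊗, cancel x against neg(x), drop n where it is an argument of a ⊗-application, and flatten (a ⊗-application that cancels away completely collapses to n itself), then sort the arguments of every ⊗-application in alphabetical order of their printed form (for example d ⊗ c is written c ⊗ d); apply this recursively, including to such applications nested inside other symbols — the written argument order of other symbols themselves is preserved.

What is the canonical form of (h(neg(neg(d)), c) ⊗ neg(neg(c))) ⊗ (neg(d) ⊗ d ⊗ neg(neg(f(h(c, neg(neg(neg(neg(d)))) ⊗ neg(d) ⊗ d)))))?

Push neg inside:  distribute neg over ⊗ and collapse double neg
Cancel:  d cancels
Collect:  h(d, c) ⊗ c ⊗ f(h(c, d))
Sort arguments:  c ⊗ f(h(c, d)) ⊗ h(d, c)

Answer: c ⊗ f(h(c, d)) ⊗ h(d, c)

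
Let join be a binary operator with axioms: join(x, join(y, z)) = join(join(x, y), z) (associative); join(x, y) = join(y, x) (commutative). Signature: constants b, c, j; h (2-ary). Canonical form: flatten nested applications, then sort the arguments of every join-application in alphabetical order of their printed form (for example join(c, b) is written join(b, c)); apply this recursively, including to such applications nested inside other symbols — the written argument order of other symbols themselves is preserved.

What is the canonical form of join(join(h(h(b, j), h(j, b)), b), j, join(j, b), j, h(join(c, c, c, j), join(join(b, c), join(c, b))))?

Un-nest:  join(h(h(b, j), h(j, b)), b, j, j, b, j, h(join(c, c, c, j), join(join(b, c), join(c, b))))
Canonicalize subterm:  h(join(c, c, c, j), join(join(b, c), join(c, b)))  →  h(join(c, c, c, j), join(b, b, c, c))
Sort arguments:  join(b, b, h(h(b, j), h(j, b)), h(join(c, c, c, j), join(b, b, c, c)), j, j, j)

Answer: join(b, b, h(h(b, j), h(j, b)), h(join(c, c, c, j), join(b, b, c, c)), j, j, j)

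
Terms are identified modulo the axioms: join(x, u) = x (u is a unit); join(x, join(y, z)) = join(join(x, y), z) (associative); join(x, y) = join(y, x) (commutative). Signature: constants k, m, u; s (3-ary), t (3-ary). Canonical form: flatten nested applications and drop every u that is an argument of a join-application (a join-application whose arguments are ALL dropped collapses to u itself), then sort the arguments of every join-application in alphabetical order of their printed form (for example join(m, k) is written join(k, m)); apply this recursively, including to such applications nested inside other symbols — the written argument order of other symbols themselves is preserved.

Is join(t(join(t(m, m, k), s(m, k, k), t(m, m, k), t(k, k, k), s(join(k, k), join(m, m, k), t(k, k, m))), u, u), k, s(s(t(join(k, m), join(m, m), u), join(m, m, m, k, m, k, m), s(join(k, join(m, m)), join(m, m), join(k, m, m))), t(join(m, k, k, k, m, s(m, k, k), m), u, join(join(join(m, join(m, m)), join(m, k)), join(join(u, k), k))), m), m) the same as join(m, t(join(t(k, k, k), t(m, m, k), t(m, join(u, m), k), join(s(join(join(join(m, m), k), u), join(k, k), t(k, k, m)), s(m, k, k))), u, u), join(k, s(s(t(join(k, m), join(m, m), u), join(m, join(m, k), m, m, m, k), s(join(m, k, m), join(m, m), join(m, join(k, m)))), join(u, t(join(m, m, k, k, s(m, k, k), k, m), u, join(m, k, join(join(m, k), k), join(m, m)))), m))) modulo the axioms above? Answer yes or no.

Left:  join(t(join(t(m, m, k), s(m, k, k), t(m, m, k), t(k, k, k), s(join(k, k), join(m, m, k), t(k, k, m))), u, u), k, s(s(t(join(k, m), join(m, m), u), join(m, m, m, k, m, k, m), s(join(k, join(m, m)), join(m, m), join(k, m, m))), t(join(m, k, k, k, m, s(m, k, k), m), u, join(join(join(m, join(m, m)), join(m, k)), join(join(u, k), k))), m), m)
  Inside:  t(join(t(m, m, k), s(m, k, k), t(m, m, k), t(k, k, k), s(join(k, k), join(m, m, k), t(k, k, m))), u, u)  →  t(join(s(join(k, k), join(k, m, m), t(k, k, m)), s(m, k, k), t(k, k, k), t(m, m, k), t(m, m, k)), u, u)
  Canonicalize subterm:  s(s(t(join(k, m), join(m, m), u), join(m, m, m, k, m, k, m), s(join(k, join(m, m)), join(m, m), join(k, m, m))), t(join(m, k, k, k, m, s(m, k, k), m), u, join(join(join(m, join(m, m)), join(m, k)), join(join(u, k), k))), m)  →  s(s(t(join(k, m), join(m, m), u), join(k, k, m, m, m, m, m), s(join(k, m, m), join(m, m), join(k, m, m))), t(join(k, k, k, m, m, m, s(m, k, k)), u, join(k, k, k, m, m, m, m)), m)
  Order the arguments:  join(k, m, s(s(t(join(k, m), join(m, m), u), join(k, k, m, m, m, m, m), s(join(k, m, m), join(m, m), join(k, m, m))), t(join(k, k, k, m, m, m, s(m, k, k)), u, join(k, k, k, m, m, m, m)), m), t(join(s(join(k, k), join(k, m, m), t(k, k, m)), s(m, k, k), t(k, k, k), t(m, m, k), t(m, m, k)), u, u))
Right:  join(m, t(join(t(k, k, k), t(m, m, k), t(m, join(u, m), k), join(s(join(join(join(m, m), k), u), join(k, k), t(k, k, m)), s(m, k, k))), u, u), join(k, s(s(t(join(k, m), join(m, m), u), join(m, join(m, k), m, m, m, k), s(join(m, k, m), join(m, m), join(m, join(k, m)))), join(u, t(join(m, m, k, k, s(m, k, k), k, m), u, join(m, k, join(join(m, k), k), join(m, m)))), m)))
  Flatten:  join(m, t(join(t(k, k, k), t(m, m, k), t(m, join(u, m), k), join(s(join(join(join(m, m), k), u), join(k, k), t(k, k, m)), s(m, k, k))), u, u), k, s(s(t(join(k, m), join(m, m), u), join(m, join(m, k), m, m, m, k), s(join(m, k, m), join(m, m), join(m, join(k, m)))), join(u, t(join(m, m, k, k, s(m, k, k), k, m), u, join(m, k, join(join(m, k), k), join(m, m)))), m))
  Simplify inside:  t(join(t(k, k, k), t(m, m, k), t(m, join(u, m), k), join(s(join(join(join(m, m), k), u), join(k, k), t(k, k, m)), s(m, k, k))), u, u)  →  t(join(s(join(k, m, m), join(k, k), t(k, k, m)), s(m, k, k), t(k, k, k), t(m, m, k), t(m, m, k)), u, u)
  Inside:  s(s(t(join(k, m), join(m, m), u), join(m, join(m, k), m, m, m, k), s(join(m, k, m), join(m, m), join(m, join(k, m)))), join(u, t(join(m, m, k, k, s(m, k, k), k, m), u, join(m, k, join(join(m, k), k), join(m, m)))), m)  →  s(s(t(join(k, m), join(m, m), u), join(k, k, m, m, m, m, m), s(join(k, m, m), join(m, m), join(k, m, m))), t(join(k, k, k, m, m, m, s(m, k, k)), u, join(k, k, k, m, m, m, m)), m)
  Order the arguments:  join(k, m, s(s(t(join(k, m), join(m, m), u), join(k, k, m, m, m, m, m), s(join(k, m, m), join(m, m), join(k, m, m))), t(join(k, k, k, m, m, m, s(m, k, k)), u, join(k, k, k, m, m, m, m)), m), t(join(s(join(k, m, m), join(k, k), t(k, k, m)), s(m, k, k), t(k, k, k), t(m, m, k), t(m, m, k)), u, u))

Answer: no — join(k, m, s(s(t(join(k, m), join(m, m), u), join(k, k, m, m, m, m, m), s(join(k, m, m), join(m, m), join(k, m, m))), t(join(k, k, k, m, m, m, s(m, k, k)), u, join(k, k, k, m, m, m, m)), m), t(join(s(join(k, k), join(k, m, m), t(k, k, m)), s(m, k, k), t(k, k, k), t(m, m, k), t(m, m, k)), u, u)) vs join(k, m, s(s(t(join(k, m), join(m, m), u), join(k, k, m, m, m, m, m), s(join(k, m, m), join(m, m), join(k, m, m))), t(join(k, k, k, m, m, m, s(m, k, k)), u, join(k, k, k, m, m, m, m)), m), t(join(s(join(k, m, m), join(k, k), t(k, k, m)), s(m, k, k), t(k, k, k), t(m, m, k), t(m, m, k)), u, u))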